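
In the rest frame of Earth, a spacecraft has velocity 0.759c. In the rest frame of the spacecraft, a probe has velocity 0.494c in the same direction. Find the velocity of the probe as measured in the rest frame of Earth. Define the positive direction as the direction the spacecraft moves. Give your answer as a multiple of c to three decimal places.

0.911c

With v = 0.759 and u' = 0.494 (in units of c),
u = (u' + v)/(1 + u'v/c²):
u = (0.494 + 0.759) / (1 + 0.494·0.759) = 1.2530/1.3749 = 0.9113
(Galilean addition would give +1.253c, exceeding c.)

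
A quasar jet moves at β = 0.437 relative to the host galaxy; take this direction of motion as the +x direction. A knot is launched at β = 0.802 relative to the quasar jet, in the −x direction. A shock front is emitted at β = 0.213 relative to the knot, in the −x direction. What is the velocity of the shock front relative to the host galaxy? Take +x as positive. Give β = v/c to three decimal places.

β = -0.692

Apply u = (u' + v)/(1 + u'v/c²) successively, working outward toward the host galaxy.
Start: velocity of the quasar jet relative to the host galaxy = 0.4370c.
Compose with the knot (u' = -0.802 in the quasar jet frame): u_1 = (-0.802 + 0.437) / (1 + (-0.802)·0.437) = -0.3650/0.6495 = -0.5619.
Compose with the shock front (u' = -0.213 in the knot frame): u_2 = (-0.213 + (-0.562)) / (1 + (-0.213)·(-0.562)) = -0.7749/1.1197 = -0.6921.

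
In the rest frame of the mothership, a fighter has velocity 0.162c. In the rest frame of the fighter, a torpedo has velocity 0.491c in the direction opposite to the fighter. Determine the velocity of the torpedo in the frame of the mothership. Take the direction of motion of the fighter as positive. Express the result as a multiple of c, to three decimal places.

-0.357c

With v = 0.162 and u' = -0.491 (in units of c),
u = (u' + v)/(1 + u'v/c²):
u = (-0.491 + 0.162) / (1 + (-0.491)·0.162) = -0.3290/0.9205 = -0.3574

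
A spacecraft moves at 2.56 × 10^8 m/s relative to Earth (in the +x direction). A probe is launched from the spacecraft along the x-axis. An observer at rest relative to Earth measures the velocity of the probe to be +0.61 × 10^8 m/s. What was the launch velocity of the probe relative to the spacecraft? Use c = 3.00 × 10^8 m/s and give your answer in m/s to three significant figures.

-2.36 × 10^8 m/s

v = 0.853c, u = 0.203c.
Invert the composition law: u' = (u − v)/(1 − uv/c²).
u' = (0.203 − 0.853) / (1 − (0.203)(0.853)) = -0.6500/0.8265 = -0.7865.
u' = -0.7865 × 3.00 × 10^8 m/s.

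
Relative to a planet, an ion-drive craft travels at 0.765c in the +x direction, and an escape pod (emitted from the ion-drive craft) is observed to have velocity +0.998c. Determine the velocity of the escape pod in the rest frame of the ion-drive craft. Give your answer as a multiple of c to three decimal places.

+0.985c

Invert the composition law: u' = (u − v)/(1 − uv/c²).
u' = (0.998 − 0.765) / (1 − (0.998)(0.765)) = 0.2330/0.2365 = 0.9851.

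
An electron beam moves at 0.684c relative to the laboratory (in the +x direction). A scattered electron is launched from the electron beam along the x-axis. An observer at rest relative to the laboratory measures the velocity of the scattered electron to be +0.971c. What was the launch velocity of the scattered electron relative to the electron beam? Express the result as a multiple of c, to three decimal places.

Invert the composition law: u' = (u − v)/(1 − uv/c²).
u' = (0.971 − 0.684) / (1 − (0.971)(0.684)) = 0.2870/0.3358 = 0.8546.

+0.855c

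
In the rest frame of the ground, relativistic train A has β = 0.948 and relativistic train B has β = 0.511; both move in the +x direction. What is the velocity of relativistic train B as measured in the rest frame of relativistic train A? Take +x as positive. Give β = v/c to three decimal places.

β_A = 0.948, β_B = 0.511.
Transform to A's frame with the inverse velocity-addition law: u' = (u − v)/(1 − uv/c²), taking u = β_B and v = β_A.
u' = (0.511 − 0.948) / (1 − (0.948)(0.511)) = -0.4370/0.5156 = -0.8476.

β = -0.848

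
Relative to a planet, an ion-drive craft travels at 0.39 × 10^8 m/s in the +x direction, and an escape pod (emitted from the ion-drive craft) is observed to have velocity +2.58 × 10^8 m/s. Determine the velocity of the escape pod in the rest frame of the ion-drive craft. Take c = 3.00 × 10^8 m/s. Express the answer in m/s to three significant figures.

v = 0.130c, u = 0.860c.
Invert the composition law: u' = (u − v)/(1 − uv/c²).
u' = (0.860 − 0.130) / (1 − (0.860)(0.130)) = 0.7300/0.8882 = 0.8219.
u' = 0.8219 × 3.00 × 10^8 m/s.

+2.47 × 10^8 m/s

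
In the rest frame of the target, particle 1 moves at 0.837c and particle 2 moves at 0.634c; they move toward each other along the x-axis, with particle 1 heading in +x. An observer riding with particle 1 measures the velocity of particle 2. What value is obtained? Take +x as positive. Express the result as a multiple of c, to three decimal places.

β_A = 0.837, β_B = -0.634.
Transform to A's frame with the inverse velocity-addition law: u' = (u − v)/(1 − uv/c²), taking u = β_B and v = β_A.
u' = (-0.634 − 0.837) / (1 − (0.837)(-0.634)) = -1.4710/1.5307 = -0.9610.

-0.961c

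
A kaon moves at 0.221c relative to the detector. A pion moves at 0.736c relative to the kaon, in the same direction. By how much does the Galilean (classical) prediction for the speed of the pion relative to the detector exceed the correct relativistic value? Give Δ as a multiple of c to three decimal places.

Galilean: u_cl = 0.736 + 0.221 = 0.9570.
Relativistic: u_rel = (0.736 + 0.221) / (1 + 0.736·0.221) = 0.9570/1.1627 = 0.8231.
Δ = 0.9570 − 0.8231 = 0.1339.

Δ = 0.134c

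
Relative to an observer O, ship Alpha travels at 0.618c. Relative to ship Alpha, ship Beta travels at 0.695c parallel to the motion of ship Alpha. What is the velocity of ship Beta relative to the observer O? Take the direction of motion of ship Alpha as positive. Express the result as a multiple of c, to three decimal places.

With v = 0.618 and u' = 0.695 (in units of c),
u = (u' + v)/(1 + u'v/c²):
u = (0.695 + 0.618) / (1 + 0.695·0.618) = 1.3130/1.4295 = 0.9185
(Galilean addition would give +1.313c, exceeding c.)

0.918c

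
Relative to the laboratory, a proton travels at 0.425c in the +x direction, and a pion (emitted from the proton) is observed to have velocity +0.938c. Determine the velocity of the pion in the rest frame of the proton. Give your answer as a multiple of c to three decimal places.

+0.853c

Invert the composition law: u' = (u − v)/(1 − uv/c²).
u' = (0.938 − 0.425) / (1 − (0.938)(0.425)) = 0.5130/0.6014 = 0.8531.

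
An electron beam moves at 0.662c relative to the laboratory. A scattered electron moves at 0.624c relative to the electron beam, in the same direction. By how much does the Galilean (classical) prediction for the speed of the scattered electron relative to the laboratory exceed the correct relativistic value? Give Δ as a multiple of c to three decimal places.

Galilean: u_cl = 0.624 + 0.662 = 1.2860.
Relativistic: u_rel = (0.624 + 0.662) / (1 + 0.624·0.662) = 1.2860/1.4131 = 0.9101.
Δ = 1.2860 − 0.9101 = 0.3759.
(The classical prediction exceeds c; the relativistic result does not.)

Δ = 0.376c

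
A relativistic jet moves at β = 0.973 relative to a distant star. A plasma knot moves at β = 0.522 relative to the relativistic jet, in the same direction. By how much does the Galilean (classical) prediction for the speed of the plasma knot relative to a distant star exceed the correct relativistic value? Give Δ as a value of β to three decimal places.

Δ = 0.504

Galilean: u_cl = 0.522 + 0.973 = 1.4950.
Relativistic: u_rel = (0.522 + 0.973) / (1 + 0.522·0.973) = 1.4950/1.5079 = 0.9914.
Δ = 1.4950 − 0.9914 = 0.5036.
(The classical prediction exceeds c; the relativistic result does not.)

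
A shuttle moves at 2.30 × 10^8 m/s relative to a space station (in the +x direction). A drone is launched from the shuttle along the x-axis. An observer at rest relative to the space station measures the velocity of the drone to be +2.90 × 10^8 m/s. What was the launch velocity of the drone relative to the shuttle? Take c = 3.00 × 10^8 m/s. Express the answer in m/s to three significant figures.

+2.32 × 10^8 m/s

v = 0.767c, u = 0.967c.
Invert the composition law: u' = (u − v)/(1 − uv/c²).
u' = (0.967 − 0.767) / (1 − (0.967)(0.767)) = 0.2000/0.2589 = 0.7725.
u' = 0.7725 × 3.00 × 10^8 m/s.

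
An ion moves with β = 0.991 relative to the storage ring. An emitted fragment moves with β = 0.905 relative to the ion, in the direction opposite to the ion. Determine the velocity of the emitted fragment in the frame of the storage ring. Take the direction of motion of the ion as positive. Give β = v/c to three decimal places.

β = +0.834

With v = 0.991 and u' = -0.905 (in units of c),
u = (u' + v)/(1 + u'v/c²):
u = (-0.905 + 0.991) / (1 + (-0.905)·0.991) = 0.0860/0.1031 = 0.8338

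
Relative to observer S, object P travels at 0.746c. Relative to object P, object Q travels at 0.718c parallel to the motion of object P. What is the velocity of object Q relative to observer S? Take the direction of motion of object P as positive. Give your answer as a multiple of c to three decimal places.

0.953c

With v = 0.746 and u' = 0.718 (in units of c),
u = (u' + v)/(1 + u'v/c²):
u = (0.718 + 0.746) / (1 + 0.718·0.746) = 1.4640/1.5356 = 0.9534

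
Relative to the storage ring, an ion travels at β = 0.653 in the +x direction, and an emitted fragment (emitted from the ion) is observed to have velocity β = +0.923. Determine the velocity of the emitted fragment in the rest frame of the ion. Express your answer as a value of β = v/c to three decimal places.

Invert the composition law: u' = (u − v)/(1 − uv/c²).
u' = (0.923 − 0.653) / (1 − (0.923)(0.653)) = 0.2700/0.3973 = 0.6796.

β = +0.680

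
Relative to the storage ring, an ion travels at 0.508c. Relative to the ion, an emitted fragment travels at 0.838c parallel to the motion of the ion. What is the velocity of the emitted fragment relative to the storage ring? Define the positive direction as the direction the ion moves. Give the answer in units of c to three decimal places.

0.944c

With v = 0.508 and u' = 0.838 (in units of c),
u = (u' + v)/(1 + u'v/c²):
u = (0.838 + 0.508) / (1 + 0.838·0.508) = 1.3460/1.4257 = 0.9441
(Galilean addition would give +1.346c, exceeding c.)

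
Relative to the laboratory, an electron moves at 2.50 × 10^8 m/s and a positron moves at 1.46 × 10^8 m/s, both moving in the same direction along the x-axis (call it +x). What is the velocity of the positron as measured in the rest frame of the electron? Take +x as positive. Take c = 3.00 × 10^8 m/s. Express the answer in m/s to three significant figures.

β_A = 0.833, β_B = 0.487 (dividing each by c = 3.00 × 10^8 m/s).
Transform to A's frame with the inverse velocity-addition law: u' = (u − v)/(1 − uv/c²), taking u = β_B and v = β_A.
u' = (0.487 − 0.833) / (1 − (0.833)(0.487)) = -0.3467/0.5944 = -0.5832.
u' = -0.5832 × 3.00 × 10^8 m/s.

-1.75 × 10^8 m/s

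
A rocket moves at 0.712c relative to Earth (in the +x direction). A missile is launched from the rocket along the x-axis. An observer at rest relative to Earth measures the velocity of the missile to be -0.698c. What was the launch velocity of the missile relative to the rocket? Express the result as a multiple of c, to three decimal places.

Invert the composition law: u' = (u − v)/(1 − uv/c²).
u' = (-0.698 − 0.712) / (1 − (-0.698)(0.712)) = -1.4100/1.4970 = -0.9419.

-0.942c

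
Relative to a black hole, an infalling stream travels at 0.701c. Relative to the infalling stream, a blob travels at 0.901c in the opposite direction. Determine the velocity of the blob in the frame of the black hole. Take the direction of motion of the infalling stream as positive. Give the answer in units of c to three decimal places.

-0.543c

With v = 0.701 and u' = -0.901 (in units of c),
u = (u' + v)/(1 + u'v/c²):
u = (-0.901 + 0.701) / (1 + (-0.901)·0.701) = -0.2000/0.3684 = -0.5429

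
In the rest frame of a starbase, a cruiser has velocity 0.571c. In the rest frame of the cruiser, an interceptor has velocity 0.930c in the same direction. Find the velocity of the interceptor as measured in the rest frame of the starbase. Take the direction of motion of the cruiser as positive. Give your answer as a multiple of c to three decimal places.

With v = 0.571 and u' = 0.930 (in units of c),
u = (u' + v)/(1 + u'v/c²):
u = (0.930 + 0.571) / (1 + 0.930·0.571) = 1.5010/1.5310 = 0.9804

0.980c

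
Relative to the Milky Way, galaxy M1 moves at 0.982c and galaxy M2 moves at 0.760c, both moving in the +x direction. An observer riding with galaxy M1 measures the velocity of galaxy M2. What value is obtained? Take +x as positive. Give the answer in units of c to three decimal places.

-0.875c

β_A = 0.982, β_B = 0.760.
Transform to A's frame with the inverse velocity-addition law: u' = (u − v)/(1 − uv/c²), taking u = β_B and v = β_A.
u' = (0.760 − 0.982) / (1 − (0.982)(0.760)) = -0.2220/0.2537 = -0.8751.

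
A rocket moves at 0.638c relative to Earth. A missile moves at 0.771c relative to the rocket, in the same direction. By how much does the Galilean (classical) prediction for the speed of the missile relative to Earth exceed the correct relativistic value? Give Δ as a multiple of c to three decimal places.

Galilean: u_cl = 0.771 + 0.638 = 1.4090.
Relativistic: u_rel = (0.771 + 0.638) / (1 + 0.771·0.638) = 1.4090/1.4919 = 0.9444.
Δ = 1.4090 − 0.9444 = 0.4646.
(The classical prediction exceeds c; the relativistic result does not.)

Δ = 0.465c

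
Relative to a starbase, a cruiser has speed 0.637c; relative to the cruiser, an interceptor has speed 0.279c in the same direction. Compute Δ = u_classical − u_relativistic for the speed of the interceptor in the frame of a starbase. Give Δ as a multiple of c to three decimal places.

Galilean: u_cl = 0.279 + 0.637 = 0.9160.
Relativistic: u_rel = (0.279 + 0.637) / (1 + 0.279·0.637) = 0.9160/1.1777 = 0.7778.
Δ = 0.9160 − 0.7778 = 0.1382.

Δ = 0.138c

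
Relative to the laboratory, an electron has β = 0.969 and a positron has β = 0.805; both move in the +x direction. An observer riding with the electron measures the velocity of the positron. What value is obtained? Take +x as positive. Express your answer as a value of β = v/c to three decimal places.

β = -0.746

β_A = 0.969, β_B = 0.805.
Transform to A's frame with the inverse velocity-addition law: u' = (u − v)/(1 − uv/c²), taking u = β_B and v = β_A.
u' = (0.805 − 0.969) / (1 − (0.969)(0.805)) = -0.1640/0.2200 = -0.7456.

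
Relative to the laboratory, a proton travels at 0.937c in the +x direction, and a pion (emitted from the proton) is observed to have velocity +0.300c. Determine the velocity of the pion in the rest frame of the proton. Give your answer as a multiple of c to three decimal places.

Invert the composition law: u' = (u − v)/(1 − uv/c²).
u' = (0.300 − 0.937) / (1 − (0.300)(0.937)) = -0.6370/0.7189 = -0.8861.

-0.886c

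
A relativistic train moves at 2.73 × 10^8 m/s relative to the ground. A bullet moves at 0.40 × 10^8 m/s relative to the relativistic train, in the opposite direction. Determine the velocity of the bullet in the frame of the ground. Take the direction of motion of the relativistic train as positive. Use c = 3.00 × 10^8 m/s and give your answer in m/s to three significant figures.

In units of c (dividing by 3.00 × 10^8 m/s): v = 0.910, u' = -0.133.
u = (u' + v)/(1 + u'v/c²):
u = (-0.133 + 0.910) / (1 + (-0.133)·0.910) = 0.7767/0.8787 = 0.8839
(Galilean addition would give +0.777c.)
Converting back: u = 0.8839 × 3.00 × 10^8 m/s.

+2.65 × 10^8 m/s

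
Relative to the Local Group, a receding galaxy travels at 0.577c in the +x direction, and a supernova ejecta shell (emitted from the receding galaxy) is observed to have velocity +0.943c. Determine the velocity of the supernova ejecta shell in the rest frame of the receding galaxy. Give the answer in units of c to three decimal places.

Invert the composition law: u' = (u − v)/(1 − uv/c²).
u' = (0.943 − 0.577) / (1 − (0.943)(0.577)) = 0.3660/0.4559 = 0.8028.

+0.803c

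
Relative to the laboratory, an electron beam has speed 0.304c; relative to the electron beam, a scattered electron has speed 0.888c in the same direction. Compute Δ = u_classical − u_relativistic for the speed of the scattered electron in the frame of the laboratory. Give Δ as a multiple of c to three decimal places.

Δ = 0.253c

Galilean: u_cl = 0.888 + 0.304 = 1.1920.
Relativistic: u_rel = (0.888 + 0.304) / (1 + 0.888·0.304) = 1.1920/1.2700 = 0.9386.
Δ = 1.1920 − 0.9386 = 0.2534.
(The classical prediction exceeds c; the relativistic result does not.)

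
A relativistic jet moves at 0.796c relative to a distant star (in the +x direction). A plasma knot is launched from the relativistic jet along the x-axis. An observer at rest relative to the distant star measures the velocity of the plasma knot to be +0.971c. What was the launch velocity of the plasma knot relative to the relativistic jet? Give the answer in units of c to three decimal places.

Invert the composition law: u' = (u − v)/(1 − uv/c²).
u' = (0.971 − 0.796) / (1 − (0.971)(0.796)) = 0.1750/0.2271 = 0.7706.

+0.771c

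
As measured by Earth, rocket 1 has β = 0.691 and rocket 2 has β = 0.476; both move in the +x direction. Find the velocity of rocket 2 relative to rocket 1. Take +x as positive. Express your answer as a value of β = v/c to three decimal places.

β = -0.320

β_A = 0.691, β_B = 0.476.
Transform to A's frame with the inverse velocity-addition law: u' = (u − v)/(1 − uv/c²), taking u = β_B and v = β_A.
u' = (0.476 − 0.691) / (1 − (0.691)(0.476)) = -0.2150/0.6711 = -0.3204.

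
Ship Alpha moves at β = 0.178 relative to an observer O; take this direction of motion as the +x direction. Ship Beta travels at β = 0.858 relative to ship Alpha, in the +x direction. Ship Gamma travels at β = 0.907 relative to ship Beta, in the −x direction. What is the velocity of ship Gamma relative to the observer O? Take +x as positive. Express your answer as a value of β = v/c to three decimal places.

Apply u = (u' + v)/(1 + u'v/c²) successively, working outward toward the observer O.
Start: velocity of ship Alpha relative to the observer O = 0.1780c.
Compose with ship Beta (u' = 0.858 in ship Alpha frame): u_1 = (0.858 + 0.178) / (1 + 0.858·0.178) = 1.0360/1.1527 = 0.8987.
Compose with ship Gamma (u' = -0.907 in ship Beta frame): u_2 = (-0.907 + 0.899) / (1 + (-0.907)·0.899) = -0.0083/0.1848 = -0.0447.

β = -0.045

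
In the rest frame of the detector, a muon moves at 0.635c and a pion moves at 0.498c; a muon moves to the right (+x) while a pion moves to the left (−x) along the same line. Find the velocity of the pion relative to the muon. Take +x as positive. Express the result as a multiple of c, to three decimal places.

β_A = 0.635, β_B = -0.498.
Transform to A's frame with the inverse velocity-addition law: u' = (u − v)/(1 − uv/c²), taking u = β_B and v = β_A.
u' = (-0.498 − 0.635) / (1 − (0.635)(-0.498)) = -1.1330/1.3162 = -0.8608.

-0.861c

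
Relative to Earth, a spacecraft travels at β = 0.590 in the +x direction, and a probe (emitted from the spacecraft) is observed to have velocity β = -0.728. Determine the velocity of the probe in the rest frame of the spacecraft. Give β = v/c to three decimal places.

β = -0.922

Invert the composition law: u' = (u − v)/(1 − uv/c²).
u' = (-0.728 − 0.590) / (1 − (-0.728)(0.590)) = -1.3180/1.4295 = -0.9220.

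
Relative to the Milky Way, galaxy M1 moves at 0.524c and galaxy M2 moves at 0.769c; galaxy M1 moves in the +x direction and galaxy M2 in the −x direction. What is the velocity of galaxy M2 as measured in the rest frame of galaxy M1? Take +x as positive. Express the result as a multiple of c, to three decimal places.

-0.922c

β_A = 0.524, β_B = -0.769.
Transform to A's frame with the inverse velocity-addition law: u' = (u − v)/(1 − uv/c²), taking u = β_B and v = β_A.
u' = (-0.769 − 0.524) / (1 − (0.524)(-0.769)) = -1.2930/1.4030 = -0.9216.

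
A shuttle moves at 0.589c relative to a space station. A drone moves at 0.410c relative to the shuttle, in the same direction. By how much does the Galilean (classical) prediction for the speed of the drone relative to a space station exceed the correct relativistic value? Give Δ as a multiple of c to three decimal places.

Δ = 0.194c

Galilean: u_cl = 0.410 + 0.589 = 0.9990.
Relativistic: u_rel = (0.410 + 0.589) / (1 + 0.410·0.589) = 0.9990/1.2415 = 0.8047.
Δ = 0.9990 − 0.8047 = 0.1943.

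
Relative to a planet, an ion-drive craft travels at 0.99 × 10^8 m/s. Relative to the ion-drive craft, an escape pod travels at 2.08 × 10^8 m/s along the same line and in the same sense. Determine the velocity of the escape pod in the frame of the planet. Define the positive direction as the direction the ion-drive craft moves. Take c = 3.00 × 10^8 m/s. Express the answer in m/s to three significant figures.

2.50 × 10^8 m/s

In units of c (dividing by 3.00 × 10^8 m/s): v = 0.330, u' = 0.693.
u = (u' + v)/(1 + u'v/c²):
u = (0.693 + 0.330) / (1 + 0.693·0.330) = 1.0233/1.2288 = 0.8328
Converting back: u = 0.8328 × 3.00 × 10^8 m/s.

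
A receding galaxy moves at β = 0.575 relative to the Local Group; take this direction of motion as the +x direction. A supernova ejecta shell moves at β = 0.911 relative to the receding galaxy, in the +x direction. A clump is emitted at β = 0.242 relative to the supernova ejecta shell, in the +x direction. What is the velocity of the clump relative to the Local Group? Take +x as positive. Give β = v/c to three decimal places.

Apply u = (u' + v)/(1 + u'v/c²) successively, working outward toward the Local Group.
Start: velocity of the receding galaxy relative to the Local Group = 0.5750c.
Compose with the supernova ejecta shell (u' = 0.911 in the receding galaxy frame): u_1 = (0.911 + 0.575) / (1 + 0.911·0.575) = 1.4860/1.5238 = 0.9752.
Compose with the clump (u' = 0.242 in the supernova ejecta shell frame): u_2 = (0.242 + 0.975) / (1 + 0.242·0.975) = 1.2172/1.2360 = 0.9848.

β = 0.985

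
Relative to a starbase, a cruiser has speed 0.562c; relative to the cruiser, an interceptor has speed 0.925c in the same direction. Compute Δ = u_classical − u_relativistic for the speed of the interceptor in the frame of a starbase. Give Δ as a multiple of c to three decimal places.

Galilean: u_cl = 0.925 + 0.562 = 1.4870.
Relativistic: u_rel = (0.925 + 0.562) / (1 + 0.925·0.562) = 1.4870/1.5198 = 0.9784.
Δ = 1.4870 − 0.9784 = 0.5086.
(The classical prediction exceeds c; the relativistic result does not.)

Δ = 0.509c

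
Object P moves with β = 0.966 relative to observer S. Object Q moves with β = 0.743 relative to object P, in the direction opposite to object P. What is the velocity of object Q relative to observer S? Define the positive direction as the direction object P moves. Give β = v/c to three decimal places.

β = +0.790

With v = 0.966 and u' = -0.743 (in units of c),
u = (u' + v)/(1 + u'v/c²):
u = (-0.743 + 0.966) / (1 + (-0.743)·0.966) = 0.2230/0.2823 = 0.7900
(Galilean addition would give +0.223c.)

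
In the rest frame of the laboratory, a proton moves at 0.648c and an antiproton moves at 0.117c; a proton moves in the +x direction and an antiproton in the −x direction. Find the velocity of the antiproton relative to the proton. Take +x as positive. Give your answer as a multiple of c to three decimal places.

β_A = 0.648, β_B = -0.117.
Transform to A's frame with the inverse velocity-addition law: u' = (u − v)/(1 − uv/c²), taking u = β_B and v = β_A.
u' = (-0.117 − 0.648) / (1 − (0.648)(-0.117)) = -0.7650/1.0758 = -0.7111.

-0.711c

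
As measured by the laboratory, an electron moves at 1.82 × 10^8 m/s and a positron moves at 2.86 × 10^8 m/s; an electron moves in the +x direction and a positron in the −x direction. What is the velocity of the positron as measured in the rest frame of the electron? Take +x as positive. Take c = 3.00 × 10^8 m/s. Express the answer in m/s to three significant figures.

β_A = 0.607, β_B = -0.953 (dividing each by c = 3.00 × 10^8 m/s).
Transform to A's frame with the inverse velocity-addition law: u' = (u − v)/(1 − uv/c²), taking u = β_B and v = β_A.
u' = (-0.953 − 0.607) / (1 − (0.607)(-0.953)) = -1.5600/1.5784 = -0.9884.
u' = -0.9884 × 3.00 × 10^8 m/s.

-2.97 × 10^8 m/s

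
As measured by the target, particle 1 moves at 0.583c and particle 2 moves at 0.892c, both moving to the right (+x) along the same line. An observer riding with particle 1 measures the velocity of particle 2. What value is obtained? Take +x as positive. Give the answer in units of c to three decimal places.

+0.644c

β_A = 0.583, β_B = 0.892.
Transform to A's frame with the inverse velocity-addition law: u' = (u − v)/(1 − uv/c²), taking u = β_B and v = β_A.
u' = (0.892 − 0.583) / (1 − (0.583)(0.892)) = 0.3090/0.4800 = 0.6438.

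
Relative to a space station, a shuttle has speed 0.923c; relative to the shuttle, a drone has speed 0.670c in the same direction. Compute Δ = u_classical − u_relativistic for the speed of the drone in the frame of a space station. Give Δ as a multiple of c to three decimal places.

Galilean: u_cl = 0.670 + 0.923 = 1.5930.
Relativistic: u_rel = (0.670 + 0.923) / (1 + 0.670·0.923) = 1.5930/1.6184 = 0.9843.
Δ = 1.5930 − 0.9843 = 0.6087.
(The classical prediction exceeds c; the relativistic result does not.)

Δ = 0.609c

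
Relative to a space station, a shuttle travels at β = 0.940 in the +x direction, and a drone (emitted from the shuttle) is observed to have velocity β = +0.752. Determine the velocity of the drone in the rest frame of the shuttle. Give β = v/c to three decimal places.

Invert the composition law: u' = (u − v)/(1 − uv/c²).
u' = (0.752 − 0.940) / (1 − (0.752)(0.940)) = -0.1880/0.2931 = -0.6414.

β = -0.641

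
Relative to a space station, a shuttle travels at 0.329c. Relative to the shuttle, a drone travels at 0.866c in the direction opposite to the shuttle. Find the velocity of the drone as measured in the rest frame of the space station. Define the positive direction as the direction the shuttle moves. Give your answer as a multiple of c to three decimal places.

-0.751c

With v = 0.329 and u' = -0.866 (in units of c),
u = (u' + v)/(1 + u'v/c²):
u = (-0.866 + 0.329) / (1 + (-0.866)·0.329) = -0.5370/0.7151 = -0.7510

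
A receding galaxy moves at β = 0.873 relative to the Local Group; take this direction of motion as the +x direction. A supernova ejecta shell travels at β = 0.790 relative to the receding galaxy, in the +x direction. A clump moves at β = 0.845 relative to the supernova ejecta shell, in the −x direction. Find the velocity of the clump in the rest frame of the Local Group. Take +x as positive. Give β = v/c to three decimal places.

β = +0.827

Apply u = (u' + v)/(1 + u'v/c²) successively, working outward toward the Local Group.
Start: velocity of the receding galaxy relative to the Local Group = 0.8730c.
Compose with the supernova ejecta shell (u' = 0.790 in the receding galaxy frame): u_1 = (0.790 + 0.873) / (1 + 0.790·0.873) = 1.6630/1.6897 = 0.9842.
Compose with the clump (u' = -0.845 in the supernova ejecta shell frame): u_2 = (-0.845 + 0.984) / (1 + (-0.845)·0.984) = 0.1392/0.1683 = 0.8270.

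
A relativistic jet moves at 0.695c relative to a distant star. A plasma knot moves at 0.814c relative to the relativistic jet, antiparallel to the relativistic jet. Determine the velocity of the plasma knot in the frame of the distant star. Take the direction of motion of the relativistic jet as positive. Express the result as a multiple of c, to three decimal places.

With v = 0.695 and u' = -0.814 (in units of c),
u = (u' + v)/(1 + u'v/c²):
u = (-0.814 + 0.695) / (1 + (-0.814)·0.695) = -0.1190/0.4343 = -0.2740

-0.274c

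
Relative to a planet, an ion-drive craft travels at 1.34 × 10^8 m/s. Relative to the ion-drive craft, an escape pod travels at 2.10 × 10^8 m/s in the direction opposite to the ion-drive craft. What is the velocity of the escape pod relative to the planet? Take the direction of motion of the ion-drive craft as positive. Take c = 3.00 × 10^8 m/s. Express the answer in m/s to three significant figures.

In units of c (dividing by 3.00 × 10^8 m/s): v = 0.447, u' = -0.700.
u = (u' + v)/(1 + u'v/c²):
u = (-0.700 + 0.447) / (1 + (-0.700)·0.447) = -0.2533/0.6873 = -0.3686
(Galilean addition would give -0.253c.)
Converting back: u = -0.3686 × 3.00 × 10^8 m/s.

-1.11 × 10^8 m/s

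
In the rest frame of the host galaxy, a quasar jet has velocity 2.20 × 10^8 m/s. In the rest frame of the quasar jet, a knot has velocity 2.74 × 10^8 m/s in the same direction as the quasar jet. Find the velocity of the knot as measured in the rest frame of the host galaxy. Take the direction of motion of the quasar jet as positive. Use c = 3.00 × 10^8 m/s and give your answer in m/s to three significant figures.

2.96 × 10^8 m/s

In units of c (dividing by 3.00 × 10^8 m/s): v = 0.733, u' = 0.913.
u = (u' + v)/(1 + u'v/c²):
u = (0.913 + 0.733) / (1 + 0.913·0.733) = 1.6467/1.6698 = 0.9862
(Galilean addition would give +1.647c, exceeding c.)
Converting back: u = 0.9862 × 3.00 × 10^8 m/s.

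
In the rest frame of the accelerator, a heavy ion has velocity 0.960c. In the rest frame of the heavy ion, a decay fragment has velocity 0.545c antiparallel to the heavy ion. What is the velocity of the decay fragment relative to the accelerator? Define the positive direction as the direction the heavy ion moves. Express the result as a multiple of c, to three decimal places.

With v = 0.960 and u' = -0.545 (in units of c),
u = (u' + v)/(1 + u'v/c²):
u = (-0.545 + 0.960) / (1 + (-0.545)·0.960) = 0.4150/0.4768 = 0.8704
(Galilean addition would give +0.415c.)

+0.870c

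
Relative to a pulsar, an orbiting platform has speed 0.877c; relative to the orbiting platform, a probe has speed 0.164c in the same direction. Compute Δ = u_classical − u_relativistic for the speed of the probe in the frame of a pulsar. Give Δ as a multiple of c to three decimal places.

Galilean: u_cl = 0.164 + 0.877 = 1.0410.
Relativistic: u_rel = (0.164 + 0.877) / (1 + 0.164·0.877) = 1.0410/1.1438 = 0.9101.
Δ = 1.0410 − 0.9101 = 0.1309.
(The classical prediction exceeds c; the relativistic result does not.)

Δ = 0.131c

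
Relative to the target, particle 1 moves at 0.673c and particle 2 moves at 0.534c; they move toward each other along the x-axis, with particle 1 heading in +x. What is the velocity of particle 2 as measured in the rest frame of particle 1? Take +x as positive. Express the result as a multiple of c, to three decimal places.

β_A = 0.673, β_B = -0.534.
Transform to A's frame with the inverse velocity-addition law: u' = (u − v)/(1 − uv/c²), taking u = β_B and v = β_A.
u' = (-0.534 − 0.673) / (1 − (0.673)(-0.534)) = -1.2070/1.3594 = -0.8879.

-0.888c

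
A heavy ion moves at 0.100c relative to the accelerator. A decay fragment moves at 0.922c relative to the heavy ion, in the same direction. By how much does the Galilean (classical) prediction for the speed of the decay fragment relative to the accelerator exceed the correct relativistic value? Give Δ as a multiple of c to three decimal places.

Galilean: u_cl = 0.922 + 0.100 = 1.0220.
Relativistic: u_rel = (0.922 + 0.100) / (1 + 0.922·0.100) = 1.0220/1.0922 = 0.9357.
Δ = 1.0220 − 0.9357 = 0.0863.
(The classical prediction exceeds c; the relativistic result does not.)

Δ = 0.086c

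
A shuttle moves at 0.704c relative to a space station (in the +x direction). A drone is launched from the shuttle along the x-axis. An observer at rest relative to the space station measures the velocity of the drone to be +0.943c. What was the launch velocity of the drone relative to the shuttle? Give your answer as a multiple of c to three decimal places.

+0.711c

Invert the composition law: u' = (u − v)/(1 − uv/c²).
u' = (0.943 − 0.704) / (1 − (0.943)(0.704)) = 0.2390/0.3361 = 0.7110.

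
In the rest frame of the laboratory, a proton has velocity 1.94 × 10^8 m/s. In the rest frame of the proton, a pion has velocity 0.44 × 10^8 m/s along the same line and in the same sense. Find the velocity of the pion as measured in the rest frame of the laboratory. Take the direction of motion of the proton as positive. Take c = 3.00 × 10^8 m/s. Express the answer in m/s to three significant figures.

In units of c (dividing by 3.00 × 10^8 m/s): v = 0.647, u' = 0.147.
u = (u' + v)/(1 + u'v/c²):
u = (0.147 + 0.647) / (1 + 0.147·0.647) = 0.7933/1.0948 = 0.7246
(Galilean addition would give +0.793c.)
Converting back: u = 0.7246 × 3.00 × 10^8 m/s.

2.17 × 10^8 m/s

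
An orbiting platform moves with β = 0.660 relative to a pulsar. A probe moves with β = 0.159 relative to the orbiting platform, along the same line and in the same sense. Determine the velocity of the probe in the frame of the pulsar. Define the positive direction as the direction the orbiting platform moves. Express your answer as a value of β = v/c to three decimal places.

β = 0.741

With v = 0.660 and u' = 0.159 (in units of c),
u = (u' + v)/(1 + u'v/c²):
u = (0.159 + 0.660) / (1 + 0.159·0.660) = 0.8190/1.1049 = 0.7412
(Galilean addition would give +0.819c.)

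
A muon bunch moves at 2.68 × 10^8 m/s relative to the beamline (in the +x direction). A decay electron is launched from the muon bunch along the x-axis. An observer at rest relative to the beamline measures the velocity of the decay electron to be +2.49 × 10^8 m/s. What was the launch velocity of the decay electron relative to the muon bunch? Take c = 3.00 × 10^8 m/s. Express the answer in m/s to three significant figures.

v = 0.893c, u = 0.830c.
Invert the composition law: u' = (u − v)/(1 − uv/c²).
u' = (0.830 − 0.893) / (1 − (0.830)(0.893)) = -0.0633/0.2585 = -0.2450.
u' = -0.2450 × 3.00 × 10^8 m/s.

-7.35 × 10^7 m/s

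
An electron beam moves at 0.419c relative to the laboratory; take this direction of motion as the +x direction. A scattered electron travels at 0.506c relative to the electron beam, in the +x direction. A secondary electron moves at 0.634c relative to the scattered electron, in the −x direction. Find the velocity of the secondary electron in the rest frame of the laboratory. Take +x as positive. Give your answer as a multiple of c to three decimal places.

+0.250c

Apply u = (u' + v)/(1 + u'v/c²) successively, working outward toward the laboratory.
Start: velocity of the electron beam relative to the laboratory = 0.4190c.
Compose with the scattered electron (u' = 0.506 in the electron beam frame): u_1 = (0.506 + 0.419) / (1 + 0.506·0.419) = 0.9250/1.2120 = 0.7632.
Compose with the secondary electron (u' = -0.634 in the scattered electron frame): u_2 = (-0.634 + 0.763) / (1 + (-0.634)·0.763) = 0.1292/0.5161 = 0.2503.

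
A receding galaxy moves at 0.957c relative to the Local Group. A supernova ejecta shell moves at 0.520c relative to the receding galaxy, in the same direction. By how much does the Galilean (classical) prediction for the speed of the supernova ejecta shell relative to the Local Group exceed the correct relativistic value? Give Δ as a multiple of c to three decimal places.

Galilean: u_cl = 0.520 + 0.957 = 1.4770.
Relativistic: u_rel = (0.520 + 0.957) / (1 + 0.520·0.957) = 1.4770/1.4976 = 0.9862.
Δ = 1.4770 − 0.9862 = 0.4908.
(The classical prediction exceeds c; the relativistic result does not.)

Δ = 0.491c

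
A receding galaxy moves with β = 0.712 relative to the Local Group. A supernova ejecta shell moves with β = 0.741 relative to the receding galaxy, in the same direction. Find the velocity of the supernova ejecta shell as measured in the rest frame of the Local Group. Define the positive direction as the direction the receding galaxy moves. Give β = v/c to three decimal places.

β = 0.951

With v = 0.712 and u' = 0.741 (in units of c),
u = (u' + v)/(1 + u'v/c²):
u = (0.741 + 0.712) / (1 + 0.741·0.712) = 1.4530/1.5276 = 0.9512
(Galilean addition would give +1.453c, exceeding c.)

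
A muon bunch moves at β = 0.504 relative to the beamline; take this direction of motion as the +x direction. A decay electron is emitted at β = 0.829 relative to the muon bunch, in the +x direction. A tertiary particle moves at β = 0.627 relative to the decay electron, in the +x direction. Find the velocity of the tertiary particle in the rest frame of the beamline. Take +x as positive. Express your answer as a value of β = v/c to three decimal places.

Apply u = (u' + v)/(1 + u'v/c²) successively, working outward toward the beamline.
Start: velocity of the muon bunch relative to the beamline = 0.5040c.
Compose with the decay electron (u' = 0.829 in the muon bunch frame): u_1 = (0.829 + 0.504) / (1 + 0.829·0.504) = 1.3330/1.4178 = 0.9402.
Compose with the tertiary particle (u' = 0.627 in the decay electron frame): u_2 = (0.627 + 0.940) / (1 + 0.627·0.940) = 1.5672/1.5895 = 0.9860.

β = 0.986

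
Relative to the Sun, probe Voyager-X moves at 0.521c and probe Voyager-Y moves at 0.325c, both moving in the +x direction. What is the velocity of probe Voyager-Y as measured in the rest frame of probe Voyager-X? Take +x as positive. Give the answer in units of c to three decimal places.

-0.236c

β_A = 0.521, β_B = 0.325.
Transform to A's frame with the inverse velocity-addition law: u' = (u − v)/(1 − uv/c²), taking u = β_B and v = β_A.
u' = (0.325 − 0.521) / (1 − (0.521)(0.325)) = -0.1960/0.8307 = -0.2360.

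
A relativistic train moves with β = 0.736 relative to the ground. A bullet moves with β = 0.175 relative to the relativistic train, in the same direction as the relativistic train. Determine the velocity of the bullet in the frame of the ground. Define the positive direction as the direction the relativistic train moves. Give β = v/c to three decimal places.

β = 0.807

With v = 0.736 and u' = 0.175 (in units of c),
u = (u' + v)/(1 + u'v/c²):
u = (0.175 + 0.736) / (1 + 0.175·0.736) = 0.9110/1.1288 = 0.8071
(Galilean addition would give +0.911c.)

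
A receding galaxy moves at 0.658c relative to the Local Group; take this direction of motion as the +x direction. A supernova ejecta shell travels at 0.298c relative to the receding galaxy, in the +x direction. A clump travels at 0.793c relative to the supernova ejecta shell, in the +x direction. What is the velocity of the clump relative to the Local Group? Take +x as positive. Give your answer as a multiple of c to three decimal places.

Apply u = (u' + v)/(1 + u'v/c²) successively, working outward toward the Local Group.
Start: velocity of the receding galaxy relative to the Local Group = 0.6580c.
Compose with the supernova ejecta shell (u' = 0.298 in the receding galaxy frame): u_1 = (0.298 + 0.658) / (1 + 0.298·0.658) = 0.9560/1.1961 = 0.7993.
Compose with the clump (u' = 0.793 in the supernova ejecta shell frame): u_2 = (0.793 + 0.799) / (1 + 0.793·0.799) = 1.5923/1.6338 = 0.9746.

0.975c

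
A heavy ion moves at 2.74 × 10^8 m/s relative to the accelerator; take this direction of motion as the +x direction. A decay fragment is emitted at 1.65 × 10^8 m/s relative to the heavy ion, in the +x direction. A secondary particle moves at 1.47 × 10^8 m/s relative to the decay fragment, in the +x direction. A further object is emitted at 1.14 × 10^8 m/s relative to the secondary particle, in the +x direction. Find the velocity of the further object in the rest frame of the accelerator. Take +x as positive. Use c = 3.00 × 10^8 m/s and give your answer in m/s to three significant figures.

Apply u = (u' + v)/(1 + u'v/c²) successively, working outward toward the accelerator.
(Dividing each given speed by c = 3.00 × 10^8 m/s to work in units of c.)
Start: velocity of the heavy ion relative to the accelerator = 0.9133c.
Compose with the decay fragment (u' = 0.550 in the heavy ion frame): u_1 = (0.550 + 0.913) / (1 + 0.550·0.913) = 1.4633/1.5023 = 0.9740.
Compose with the secondary particle (u' = 0.490 in the decay fragment frame): u_2 = (0.490 + 0.974) / (1 + 0.490·0.974) = 1.4640/1.4773 = 0.9910.
Compose with the further object (u' = 0.380 in the secondary particle frame): u_3 = (0.380 + 0.991) / (1 + 0.380·0.991) = 1.3710/1.3766 = 0.9960.
So u = 0.9960 × 3.00 × 10^8 m/s.

2.99 × 10^8 m/s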